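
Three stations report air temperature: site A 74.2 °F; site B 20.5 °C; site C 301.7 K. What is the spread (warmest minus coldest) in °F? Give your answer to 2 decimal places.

site A: 74.2 °F = 23.444 °C.
site C: 301.7 K = 28.550 °C.
Spread: 28.550 − 20.500 = 8.050 °C = 14.49 °F.

14.49 °F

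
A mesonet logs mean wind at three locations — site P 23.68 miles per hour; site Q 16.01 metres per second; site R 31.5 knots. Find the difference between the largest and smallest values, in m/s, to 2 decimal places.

site P: 23.68 mph = 10.5859 m/s.
site R: 31.5 kt = 16.2050 m/s.
Spread: 16.2050 − 10.5859 = 5.62 m/s.

5.62 m/s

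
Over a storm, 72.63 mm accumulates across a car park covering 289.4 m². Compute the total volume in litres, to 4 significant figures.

21020 litres

1 mm over 1 m² is 1 L, so volume = 72.63 × 289.4 = 21019.122 L ≈ 21020 L.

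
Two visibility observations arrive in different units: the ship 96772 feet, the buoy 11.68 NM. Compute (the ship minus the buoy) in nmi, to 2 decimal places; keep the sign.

the ship: 96772 ft = 15.9266 nmi.
Difference: 15.9266 − 11.6800 = 4.25 nmi.

4.25 nmi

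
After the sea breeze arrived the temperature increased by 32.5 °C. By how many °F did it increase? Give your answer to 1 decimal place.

For a temperature change the 32° offset cancels: Δ°F = 32.5 × 1.8 = 58.5 °F.

58.5 °F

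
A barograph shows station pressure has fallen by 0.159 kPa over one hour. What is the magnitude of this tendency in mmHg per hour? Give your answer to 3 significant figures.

0.159 kPa / 1 h × 7.50062 mmHg/kPa = 1.19 mmHg/h.

1.19 mmHg per hour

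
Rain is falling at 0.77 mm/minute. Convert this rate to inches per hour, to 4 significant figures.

0.77 mm/minute × 0.0393701 in/mm × 60 minute/hour = 1.819 in/hour.

1.819 in/hour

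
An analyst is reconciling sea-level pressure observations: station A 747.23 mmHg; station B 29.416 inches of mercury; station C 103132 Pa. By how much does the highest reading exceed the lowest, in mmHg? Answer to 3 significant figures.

26.4 mmHg

station B: 29.416 inHg = 747.166 mmHg.
station C: 103132 Pa = 773.554 mmHg.
Spread: 773.554 − 747.166 = 26.4 mmHg.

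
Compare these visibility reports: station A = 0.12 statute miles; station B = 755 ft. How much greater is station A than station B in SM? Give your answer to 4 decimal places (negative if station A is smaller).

station B: 755 ft = 0.142992 SM.
Difference: 0.120000 − 0.142992 = -0.0230 SM.

-0.0230 SM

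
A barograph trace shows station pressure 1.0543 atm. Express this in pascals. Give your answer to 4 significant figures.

1 atm = 101325 Pa, so 1.0543 × 101325 = 106800 Pa.

106800 Pa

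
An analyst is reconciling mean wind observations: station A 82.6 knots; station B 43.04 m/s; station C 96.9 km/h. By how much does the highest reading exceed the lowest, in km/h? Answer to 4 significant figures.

station A: 82.6 kt = 152.9752 km/h.
station B: 43.04 m/s = 154.9440 km/h.
Spread: 154.9440 − 96.9000 = 58.04 km/h.

58.04 km/h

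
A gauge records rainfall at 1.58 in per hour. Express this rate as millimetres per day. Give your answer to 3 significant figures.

963 mm/day

1.58 in/hour × 25.4 mm/in × 24 hour/day = 963 mm/day.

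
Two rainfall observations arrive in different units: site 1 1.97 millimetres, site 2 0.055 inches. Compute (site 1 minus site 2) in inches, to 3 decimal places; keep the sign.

site 1: 1.97 mm = 0.07756 in.
Difference: 0.07756 − 0.05500 = 0.023 in.

0.023 in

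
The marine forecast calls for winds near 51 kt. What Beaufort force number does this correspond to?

Beaufort force 10

51 kt lies in the Beaufort 10 band (storm, 48–55 kt).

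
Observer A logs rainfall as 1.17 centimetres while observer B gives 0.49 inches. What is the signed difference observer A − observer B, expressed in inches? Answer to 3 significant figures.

observer A: 1.17 cm = 0.460630 in.
Difference: 0.460630 − 0.490000 = -0.0294 in.

-0.0294 in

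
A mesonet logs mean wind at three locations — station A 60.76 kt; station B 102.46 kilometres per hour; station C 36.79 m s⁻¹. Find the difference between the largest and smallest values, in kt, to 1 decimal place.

station B: 102.46 km/h = 55.324 kt.
station C: 36.79 m/s = 71.514 kt.
Spread: 71.514 − 55.324 = 16.2 kt.

16.2 kt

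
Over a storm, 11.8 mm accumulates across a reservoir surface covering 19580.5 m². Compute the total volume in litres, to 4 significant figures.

1 mm over 1 m² is 1 L, so volume = 11.8 × 19580.5 = 231049.9 L ≈ 231000 L.

231000 litres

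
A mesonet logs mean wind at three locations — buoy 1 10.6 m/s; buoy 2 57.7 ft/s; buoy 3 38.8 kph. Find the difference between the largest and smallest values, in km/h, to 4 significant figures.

25.15 km/h

buoy 1: 10.6 m/s = 38.1600 km/h.
buoy 2: 57.7 ft/s = 63.3131 km/h.
Spread: 63.3131 − 38.1600 = 25.15 km/h.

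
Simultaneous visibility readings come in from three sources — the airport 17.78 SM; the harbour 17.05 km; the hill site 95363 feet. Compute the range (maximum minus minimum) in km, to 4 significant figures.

the airport: 17.78 SM = 28.6141 km.
the hill site: 95363 ft = 29.0666 km.
Spread: 29.0666 − 17.0500 = 12.02 km.

12.02 km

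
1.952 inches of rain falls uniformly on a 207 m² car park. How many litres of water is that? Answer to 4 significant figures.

10260 litres

Depth: 1.952 in × 25.4 = 49.5808 mm.
1 mm over 1 m² is 1 L, so volume = 49.5808 × 207 = 10263.226 L ≈ 10260 L.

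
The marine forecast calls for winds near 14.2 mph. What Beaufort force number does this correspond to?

Beaufort force 4

14.2 mph = 6.3 m/s, which is Beaufort 4 (moderate breeze, 5.5–7.9 m/s).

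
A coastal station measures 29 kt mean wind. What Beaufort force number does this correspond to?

29 kt lies in the Beaufort 7 band (near gale, 28–33 kt).

Beaufort force 7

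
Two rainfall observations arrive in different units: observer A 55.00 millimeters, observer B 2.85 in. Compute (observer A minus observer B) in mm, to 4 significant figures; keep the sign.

-17.39 mm

observer B: 2.85 in = 72.3900 mm.
Difference: 55.0000 − 72.3900 = -17.39 mm.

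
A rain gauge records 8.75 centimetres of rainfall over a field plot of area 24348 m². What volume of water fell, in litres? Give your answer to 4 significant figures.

Depth: 8.75 cm × 10 = 87.5 mm.
1 mm over 1 m² is 1 L, so volume = 87.5 × 24348 = 2130450 L ≈ 2130000 L.

2130000 litres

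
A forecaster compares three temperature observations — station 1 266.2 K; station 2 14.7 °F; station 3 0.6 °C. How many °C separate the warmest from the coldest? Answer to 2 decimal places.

10.21 °C

station 1: 266.2 K = -6.950 °C.
station 2: 14.7 °F = -9.611 °C.
Spread: 0.600 − (-9.611) = 10.211 °C.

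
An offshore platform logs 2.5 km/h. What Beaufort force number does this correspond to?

Beaufort force 1

2.5 km/h = 0.7 m/s, which is Beaufort 1 (light air, 0.3–1.5 m/s).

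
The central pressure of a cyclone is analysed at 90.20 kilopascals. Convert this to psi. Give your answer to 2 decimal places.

13.08 psi

1 kPa = 0.145038 psi, so 90.20 × 0.145038 = 13.08 psi.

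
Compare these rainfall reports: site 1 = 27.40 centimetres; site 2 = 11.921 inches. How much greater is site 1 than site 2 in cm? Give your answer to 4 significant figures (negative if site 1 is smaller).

site 2: 11.921 in = 30.27934 cm.
Difference: 27.40000 − 30.27934 = -2.879 cm.

-2.879 cm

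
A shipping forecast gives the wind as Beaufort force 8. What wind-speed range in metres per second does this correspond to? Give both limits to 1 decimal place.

Beaufort 8 (gale) spans 17.2–20.7 m/s.

17.2 to 20.7 m/s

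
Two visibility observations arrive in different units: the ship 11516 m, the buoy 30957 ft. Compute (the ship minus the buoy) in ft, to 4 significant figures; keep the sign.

6825 ft

the ship: 11516 m = 37782.15 ft.
Difference: 37782.15 − 30957.00 = 6825 ft.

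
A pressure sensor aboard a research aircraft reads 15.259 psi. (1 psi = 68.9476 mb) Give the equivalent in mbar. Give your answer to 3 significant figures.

1 psi = 68.9476 mb, so 15.259 × 68.9476 = 1050 mb.

1050 mb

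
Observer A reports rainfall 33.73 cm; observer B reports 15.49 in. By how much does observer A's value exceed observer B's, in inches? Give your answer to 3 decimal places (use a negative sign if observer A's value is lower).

-2.210 in

observer A: 33.73 cm = 13.27953 in.
Difference: 13.27953 − 15.49000 = -2.210 in.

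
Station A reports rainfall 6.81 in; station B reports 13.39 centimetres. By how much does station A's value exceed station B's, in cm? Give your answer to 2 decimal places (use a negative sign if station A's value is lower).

station A: 6.81 in = 17.2974 cm.
Difference: 17.2974 − 13.3900 = 3.91 cm.

3.91 cm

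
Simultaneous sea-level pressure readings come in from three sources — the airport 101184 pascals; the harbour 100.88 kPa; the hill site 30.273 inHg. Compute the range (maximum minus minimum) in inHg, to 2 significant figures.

the airport: 101184 Pa = 29.8796 inHg.
the harbour: 100.88 kPa = 29.7898 inHg.
Spread: 30.2730 − 29.7898 = 0.48 inHg.

0.48 inHg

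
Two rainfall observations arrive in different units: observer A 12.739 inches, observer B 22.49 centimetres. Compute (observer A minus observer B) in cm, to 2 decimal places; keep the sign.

9.87 cm

observer A: 12.739 in = 32.3571 cm.
Difference: 32.3571 − 22.4900 = 9.87 cm.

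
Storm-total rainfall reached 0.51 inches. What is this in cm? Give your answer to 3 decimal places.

1.295 cm

1 in = 2.54 cm, so 0.51 × 2.54 = 1.295 cm.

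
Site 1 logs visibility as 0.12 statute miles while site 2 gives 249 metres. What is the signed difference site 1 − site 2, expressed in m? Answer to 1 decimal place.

site 1: 0.12 SM = 193.121 m.
Difference: 193.121 − 249.000 = -55.9 m.

-55.9 m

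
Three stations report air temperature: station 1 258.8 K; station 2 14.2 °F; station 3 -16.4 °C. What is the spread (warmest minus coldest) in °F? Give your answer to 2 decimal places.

station 1: 258.8 K = -14.350 °C.
station 2: 14.2 °F = -9.889 °C.
Spread: (-9.889) − (-16.400) = 6.511 °C = 11.72 °F.

11.72 °F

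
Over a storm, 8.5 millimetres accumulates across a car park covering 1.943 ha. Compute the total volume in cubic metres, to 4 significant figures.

Area: 1.943 ha = 19430 m².
1 mm over 1 m² is 1 L, so volume = 8.5 × 19430 = 165155 L = 165.2 m³.

165.2 cubic metres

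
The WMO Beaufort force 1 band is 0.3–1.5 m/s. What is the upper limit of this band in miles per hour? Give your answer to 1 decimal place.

3.4 mph

0.3–1.5 m/s × 2.237 = 0.7–3.4 mph.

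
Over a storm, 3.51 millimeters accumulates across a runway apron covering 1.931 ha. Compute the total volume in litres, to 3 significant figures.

Area: 1.931 ha = 19310 m².
1 mm over 1 m² is 1 L, so volume = 3.51 × 19310 = 67778.1 L ≈ 67800 L.

67800 litres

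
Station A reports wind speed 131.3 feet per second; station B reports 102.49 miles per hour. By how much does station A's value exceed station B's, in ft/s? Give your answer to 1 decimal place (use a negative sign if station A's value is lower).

station B: 102.49 mph = 150.319 ft/s.
Difference: 131.300 − 150.319 = -19.0 ft/s.

-19.0 ft/s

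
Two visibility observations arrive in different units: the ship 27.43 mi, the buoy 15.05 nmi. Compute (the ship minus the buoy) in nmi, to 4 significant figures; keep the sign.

8.786 nmi

the ship: 27.43 SM = 23.83602 nmi.
Difference: 23.83602 − 15.05000 = 8.786 nmi.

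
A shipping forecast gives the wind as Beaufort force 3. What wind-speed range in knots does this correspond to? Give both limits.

Beaufort 3 (gentle breeze) spans 7–10 knots.

7 to 10 kt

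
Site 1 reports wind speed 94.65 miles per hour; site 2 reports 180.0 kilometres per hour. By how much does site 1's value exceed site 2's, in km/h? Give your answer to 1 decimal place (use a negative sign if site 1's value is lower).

-27.7 km/h

site 1: 94.65 mph = 152.324 km/h.
Difference: 152.324 − 180.000 = -27.7 km/h.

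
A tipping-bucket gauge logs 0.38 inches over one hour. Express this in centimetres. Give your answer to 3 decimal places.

0.965 cm

1 in = 2.54 cm, so 0.38 × 2.54 = 0.965 cm.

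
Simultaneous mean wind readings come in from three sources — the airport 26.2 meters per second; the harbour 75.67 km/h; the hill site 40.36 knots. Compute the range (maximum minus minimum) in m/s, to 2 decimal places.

5.44 m/s

the harbour: 75.67 km/h = 21.0194 m/s.
the hill site: 40.36 kt = 20.7630 m/s.
Spread: 26.2000 − 20.7630 = 5.44 m/s.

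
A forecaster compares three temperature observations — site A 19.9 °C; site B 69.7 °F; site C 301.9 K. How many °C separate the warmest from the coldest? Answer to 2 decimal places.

site B: 69.7 °F = 20.944 °C.
site C: 301.9 K = 28.750 °C.
Spread: 28.750 − 19.900 = 8.850 °C.

8.85 °C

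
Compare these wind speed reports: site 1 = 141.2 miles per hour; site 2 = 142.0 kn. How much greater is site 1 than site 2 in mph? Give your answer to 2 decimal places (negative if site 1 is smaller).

-22.21 mph

site 2: 142.0 kt = 163.4107 mph.
Difference: 141.2000 − 163.4107 = -22.21 mph.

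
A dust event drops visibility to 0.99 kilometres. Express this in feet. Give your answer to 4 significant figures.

3248 ft

1 km = 3280.84 ft, so 0.99 × 3280.84 = 3248 ft.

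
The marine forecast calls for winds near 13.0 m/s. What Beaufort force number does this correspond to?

13.0 m/s lies in the Beaufort 6 band (strong breeze, 10.8–13.8 m/s).

Beaufort force 6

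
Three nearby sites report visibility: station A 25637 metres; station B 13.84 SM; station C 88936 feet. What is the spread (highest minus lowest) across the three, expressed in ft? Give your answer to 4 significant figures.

station A: 25637 m = 84110.89 ft.
station B: 13.84 SM = 73075.20 ft.
Spread: 88936.00 − 73075.20 = 15860 ft.

15860 ft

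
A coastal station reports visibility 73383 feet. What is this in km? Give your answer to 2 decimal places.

1 ft = 0.0003048 km, so 73383 × 0.0003048 = 22.37 km.

22.37 km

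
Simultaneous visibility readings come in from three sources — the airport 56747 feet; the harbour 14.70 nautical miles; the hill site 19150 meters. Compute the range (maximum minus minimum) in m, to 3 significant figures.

9930 m

the airport: 56747 ft = 17296.49 m.
the harbour: 14.70 nmi = 27224.40 m.
Spread: 27224.40 − 17296.49 = 9930 m.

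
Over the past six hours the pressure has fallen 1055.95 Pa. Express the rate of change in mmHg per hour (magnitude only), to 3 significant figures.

1055.95 Pa / 6 h × 0.00750062 mmHg/Pa = 1.32 mmHg/h.

1.32 mmHg per hour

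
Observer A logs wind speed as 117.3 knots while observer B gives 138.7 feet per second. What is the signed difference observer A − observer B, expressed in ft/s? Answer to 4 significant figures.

59.28 ft/s

observer A: 117.3 kt = 197.9801 ft/s.
Difference: 197.9801 − 138.7000 = 59.28 ft/s.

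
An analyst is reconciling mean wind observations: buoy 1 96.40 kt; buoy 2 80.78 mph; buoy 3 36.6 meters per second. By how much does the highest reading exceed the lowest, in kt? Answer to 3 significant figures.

buoy 2: 80.78 mph = 70.196 kt.
buoy 3: 36.6 m/s = 71.145 kt.
Spread: 96.400 − 70.196 = 26.2 kt.

26.2 kt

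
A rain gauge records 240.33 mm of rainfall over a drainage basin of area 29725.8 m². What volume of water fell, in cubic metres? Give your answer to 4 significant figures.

7144 cubic metres

1 mm over 1 m² is 1 L, so volume = 240.33 × 29725.8 = 7144001.5 L = 7144 m³.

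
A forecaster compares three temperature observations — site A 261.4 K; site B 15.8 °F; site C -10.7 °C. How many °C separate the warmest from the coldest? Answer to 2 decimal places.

2.75 °C

site A: 261.4 K = -11.750 °C.
site B: 15.8 °F = -9.000 °C.
Spread: (-9.000) − (-11.750) = 2.750 °C.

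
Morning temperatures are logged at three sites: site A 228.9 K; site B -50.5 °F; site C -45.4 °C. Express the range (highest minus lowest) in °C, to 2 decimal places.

1.58 °C

site A: 228.9 K = -44.250 °C.
site B: -50.5 °F = -45.833 °C.
Spread: (-44.250) − (-45.833) = 1.583 °C.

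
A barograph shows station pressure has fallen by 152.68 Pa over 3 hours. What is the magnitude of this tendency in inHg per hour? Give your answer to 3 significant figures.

0.0150 inHg per hour

152.68 Pa / 3 h × 0.0002953 inHg/Pa = 0.0150 inHg/h.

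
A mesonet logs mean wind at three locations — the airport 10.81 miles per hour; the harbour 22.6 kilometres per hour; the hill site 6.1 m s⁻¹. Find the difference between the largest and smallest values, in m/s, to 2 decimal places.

1.45 m/s

the airport: 10.81 mph = 4.8325 m/s.
the harbour: 22.6 km/h = 6.2778 m/s.
Spread: 6.2778 − 4.8325 = 1.45 m/s.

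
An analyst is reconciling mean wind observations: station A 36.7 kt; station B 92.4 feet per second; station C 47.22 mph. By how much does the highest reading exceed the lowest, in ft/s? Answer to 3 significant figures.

station A: 36.7 kt = 61.943 ft/s.
station C: 47.22 mph = 69.256 ft/s.
Spread: 92.400 − 61.943 = 30.5 ft/s.

30.5 ft/s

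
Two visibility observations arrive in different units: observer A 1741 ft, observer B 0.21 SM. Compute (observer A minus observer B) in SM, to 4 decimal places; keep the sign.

0.1197 SM

observer A: 1741 ft = 0.329735 SM.
Difference: 0.329735 − 0.210000 = 0.1197 SM.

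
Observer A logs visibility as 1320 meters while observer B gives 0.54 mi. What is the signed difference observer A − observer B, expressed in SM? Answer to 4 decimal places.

0.2802 SM

observer A: 1320 m = 0.820210 SM.
Difference: 0.820210 − 0.540000 = 0.2802 SM.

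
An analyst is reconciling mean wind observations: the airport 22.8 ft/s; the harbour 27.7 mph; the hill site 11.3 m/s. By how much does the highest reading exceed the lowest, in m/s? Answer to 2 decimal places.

the airport: 22.8 ft/s = 6.9494 m/s.
the harbour: 27.7 mph = 12.3830 m/s.
Spread: 12.3830 − 6.9494 = 5.43 m/s.

5.43 m/s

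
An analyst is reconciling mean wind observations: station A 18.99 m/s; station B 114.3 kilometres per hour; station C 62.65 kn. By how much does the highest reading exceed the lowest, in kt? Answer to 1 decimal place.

station A: 18.99 m/s = 36.914 kt.
station B: 114.3 km/h = 61.717 kt.
Spread: 62.650 − 36.914 = 25.7 kt.

25.7 kt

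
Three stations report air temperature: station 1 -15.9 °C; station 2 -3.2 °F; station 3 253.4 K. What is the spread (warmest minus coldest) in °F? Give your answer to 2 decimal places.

station 2: -3.2 °F = -19.556 °C.
station 3: 253.4 K = -19.750 °C.
Spread: (-15.900) − (-19.750) = 3.850 °C = 6.93 °F.

6.93 °F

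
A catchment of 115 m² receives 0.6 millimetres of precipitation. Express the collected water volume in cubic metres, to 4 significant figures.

0.06900 cubic metres

1 mm over 1 m² is 1 L, so volume = 0.6 × 115 = 69 L = 0.06900 m³.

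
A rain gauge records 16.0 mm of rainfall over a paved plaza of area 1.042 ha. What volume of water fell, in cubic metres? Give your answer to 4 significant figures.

Area: 1.042 ha = 10420 m².
1 mm over 1 m² is 1 L, so volume = 16 × 10420 = 166720 L = 166.7 m³.

166.7 cubic metres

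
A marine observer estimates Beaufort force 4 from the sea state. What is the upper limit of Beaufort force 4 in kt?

16 kt

Beaufort 4 (moderate breeze) spans 11–16 knots.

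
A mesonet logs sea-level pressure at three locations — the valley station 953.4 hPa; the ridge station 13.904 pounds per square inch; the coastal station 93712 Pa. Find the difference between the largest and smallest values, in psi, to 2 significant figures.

the valley station: 953.4 hPa = 13.8279 psi.
the coastal station: 93712 Pa = 13.5918 psi.
Spread: 13.9040 − 13.5918 = 0.31 psi.

0.31 psi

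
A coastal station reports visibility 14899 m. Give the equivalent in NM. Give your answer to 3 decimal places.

8.045 nmi

1 m = 0.000539957 nmi, so 14899 × 0.000539957 = 8.045 nmi.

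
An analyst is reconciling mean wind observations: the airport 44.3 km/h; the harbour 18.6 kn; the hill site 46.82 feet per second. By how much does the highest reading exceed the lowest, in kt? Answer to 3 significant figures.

the airport: 44.3 km/h = 23.9201 kt.
the hill site: 46.82 ft/s = 27.7401 kt.
Spread: 27.7401 − 18.6000 = 9.14 kt.

9.14 kt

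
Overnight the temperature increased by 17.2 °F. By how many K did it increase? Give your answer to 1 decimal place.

9.6 K

A change of 1 °C equals a change of 1.8 °F: ΔK = 17.2 × 0.5556 = 9.6 K.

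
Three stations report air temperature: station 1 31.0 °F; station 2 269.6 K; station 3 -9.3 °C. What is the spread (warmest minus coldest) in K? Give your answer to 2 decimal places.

station 1: 31.0 °F = -0.556 °C.
station 2: 269.6 K = -3.550 °C.
Spread: (-0.556) − (-9.300) = 8.744 °C.

8.74 K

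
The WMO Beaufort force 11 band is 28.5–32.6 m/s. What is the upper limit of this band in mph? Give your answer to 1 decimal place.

28.5–32.6 m/s × 2.237 = 63.8–72.9 mph.

72.9 mph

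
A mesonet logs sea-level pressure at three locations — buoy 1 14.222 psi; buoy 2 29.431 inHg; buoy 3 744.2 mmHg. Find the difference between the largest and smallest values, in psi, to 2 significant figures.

buoy 2: 29.431 inHg = 14.4552 psi.
buoy 3: 744.2 mmHg = 14.3904 psi.
Spread: 14.4552 − 14.2220 = 0.23 psi.

0.23 psi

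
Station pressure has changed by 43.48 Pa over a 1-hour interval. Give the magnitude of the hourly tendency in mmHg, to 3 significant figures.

43.48 Pa / 1 h × 0.00750062 mmHg/Pa = 0.326 mmHg/h.

0.326 mmHg per hour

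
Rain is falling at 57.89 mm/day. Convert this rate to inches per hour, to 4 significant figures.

57.89 mm/day × 0.0393701 in/mm × 0.0416667 day/hour = 0.09496 in/hour.

0.09496 in/hour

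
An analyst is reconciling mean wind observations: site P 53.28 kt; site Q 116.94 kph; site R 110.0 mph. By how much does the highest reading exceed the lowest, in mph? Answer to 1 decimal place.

site P: 53.28 kt = 61.314 mph.
site Q: 116.94 km/h = 72.663 mph.
Spread: 110.000 − 61.314 = 48.7 mph.

48.7 mph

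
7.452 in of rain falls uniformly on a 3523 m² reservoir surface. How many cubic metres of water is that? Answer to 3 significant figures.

Depth: 7.452 in × 25.4 = 189.2808 mm.
1 mm over 1 m² is 1 L, so volume = 189.2808 × 3523 = 666836.26 L = 667 m³.

667 cubic metres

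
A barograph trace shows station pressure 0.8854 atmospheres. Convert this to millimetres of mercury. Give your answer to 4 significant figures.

672.9 mmHg

1 atm = 760 mmHg, so 0.8854 × 760 = 672.9 mmHg.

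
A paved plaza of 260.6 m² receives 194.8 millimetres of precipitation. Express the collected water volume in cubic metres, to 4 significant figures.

50.76 cubic metres

1 mm over 1 m² is 1 L, so volume = 194.8 × 260.6 = 50764.88 L = 50.76 m³.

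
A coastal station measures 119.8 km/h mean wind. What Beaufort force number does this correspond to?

Beaufort force 12

119.8 km/h = 33.3 m/s, which is Beaufort 12 (hurricane force, ≥32.7 m/s).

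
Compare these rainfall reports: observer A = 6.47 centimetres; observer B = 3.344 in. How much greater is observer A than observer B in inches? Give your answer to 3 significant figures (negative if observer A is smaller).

-0.797 in

observer A: 6.47 cm = 2.54724 in.
Difference: 2.54724 − 3.34400 = -0.797 in.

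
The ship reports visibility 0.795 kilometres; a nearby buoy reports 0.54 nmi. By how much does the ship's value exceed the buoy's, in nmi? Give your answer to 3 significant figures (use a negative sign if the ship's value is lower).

the ship: 0.795 km = 0.42927 nmi.
Difference: 0.42927 − 0.54000 = -0.111 nmi.

-0.111 nmi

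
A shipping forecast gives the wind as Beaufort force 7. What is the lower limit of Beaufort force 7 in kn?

Beaufort 7 (near gale) spans 28–33 knots.

28 kt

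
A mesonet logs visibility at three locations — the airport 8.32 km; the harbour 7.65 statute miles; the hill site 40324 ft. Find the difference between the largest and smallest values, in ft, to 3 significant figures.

the airport: 8.32 km = 27296.59 ft.
the harbour: 7.65 SM = 40392.00 ft.
Spread: 40392.00 − 27296.59 = 13100 ft.

13100 ft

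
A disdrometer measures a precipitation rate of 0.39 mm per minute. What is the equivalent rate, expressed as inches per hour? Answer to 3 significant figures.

0.921 in/hour

0.39 mm/minute × 0.0393701 in/mm × 60 minute/hour = 0.921 in/hour.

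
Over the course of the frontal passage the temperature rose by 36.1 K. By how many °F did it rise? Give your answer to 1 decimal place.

For a temperature change the 32° offset cancels: Δ°F = 36.1 × 1.8 = 65.0 °F.

65.0 °F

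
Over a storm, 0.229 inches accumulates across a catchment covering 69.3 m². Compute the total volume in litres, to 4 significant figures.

403.1 litres

Depth: 0.229 in × 25.4 = 5.8166 mm.
1 mm over 1 m² is 1 L, so volume = 5.8166 × 69.3 = 403.09038 L ≈ 403.1 L.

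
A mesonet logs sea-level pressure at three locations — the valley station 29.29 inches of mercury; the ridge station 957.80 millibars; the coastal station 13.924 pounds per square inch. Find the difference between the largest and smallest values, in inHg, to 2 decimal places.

the ridge station: 957.80 mb = 28.2838 inHg.
the coastal station: 13.924 psi = 28.3495 inHg.
Spread: 29.2900 − 28.2838 = 1.01 inHg.

1.01 inHg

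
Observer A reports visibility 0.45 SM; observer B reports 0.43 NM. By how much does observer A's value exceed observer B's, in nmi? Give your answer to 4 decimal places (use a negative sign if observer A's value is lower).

-0.0390 nmi

observer A: 0.45 SM = 0.391039 nmi.
Difference: 0.391039 − 0.430000 = -0.0390 nmi.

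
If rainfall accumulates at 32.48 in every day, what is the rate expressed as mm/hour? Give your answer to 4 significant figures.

34.37 mm/hour

32.48 in/day × 25.4 mm/in × 0.0416667 day/hour = 34.37 mm/hour.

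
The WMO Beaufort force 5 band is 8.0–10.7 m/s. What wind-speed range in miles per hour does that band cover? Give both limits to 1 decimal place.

8.0–10.7 m/s × 2.237 = 17.9–23.9 mph.

17.9 to 23.9 mph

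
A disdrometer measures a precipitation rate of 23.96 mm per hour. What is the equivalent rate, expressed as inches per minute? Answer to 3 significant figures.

0.0157 in/minute

23.96 mm/hour × 0.0393701 in/mm × 0.0166667 hour/minute = 0.0157 in/minute.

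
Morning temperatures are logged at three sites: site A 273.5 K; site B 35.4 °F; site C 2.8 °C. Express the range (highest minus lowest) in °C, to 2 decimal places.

site A: 273.5 K = 0.350 °C.
site B: 35.4 °F = 1.889 °C.
Spread: 2.800 − 0.350 = 2.450 °C.

2.45 °C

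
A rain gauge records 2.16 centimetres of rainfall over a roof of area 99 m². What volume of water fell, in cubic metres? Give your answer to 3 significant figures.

2.14 cubic metres

Depth: 2.16 cm × 10 = 21.6 mm.
1 mm over 1 m² is 1 L, so volume = 21.6 × 99 = 2138.4 L = 2.14 m³.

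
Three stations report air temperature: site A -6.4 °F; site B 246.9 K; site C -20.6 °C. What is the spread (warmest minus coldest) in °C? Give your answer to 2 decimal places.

5.65 °C

site A: -6.4 °F = -21.333 °C.
site B: 246.9 K = -26.250 °C.
Spread: (-20.600) − (-26.250) = 5.650 °C.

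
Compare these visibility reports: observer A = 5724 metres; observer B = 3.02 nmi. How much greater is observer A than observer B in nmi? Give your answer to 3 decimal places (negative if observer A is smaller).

observer A: 5724 m = 3.09071 nmi.
Difference: 3.09071 − 3.02000 = 0.071 nmi.

0.071 nmi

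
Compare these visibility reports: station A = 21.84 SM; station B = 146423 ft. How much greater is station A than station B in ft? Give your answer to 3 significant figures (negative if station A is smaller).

station A: 21.84 SM = 115315.20 ft.
Difference: 115315.20 − 146423.00 = -31100 ft.

-31100 ft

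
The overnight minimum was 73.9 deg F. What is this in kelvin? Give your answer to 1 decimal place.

296.4 K

First to °C: 23.28 °C.
Then to K: 296.4 K.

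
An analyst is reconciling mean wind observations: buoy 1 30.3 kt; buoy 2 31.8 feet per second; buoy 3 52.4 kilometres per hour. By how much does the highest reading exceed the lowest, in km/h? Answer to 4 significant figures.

buoy 1: 30.3 kt = 56.1156 km/h.
buoy 2: 31.8 ft/s = 34.8935 km/h.
Spread: 56.1156 − 34.8935 = 21.22 km/h.

21.22 km/h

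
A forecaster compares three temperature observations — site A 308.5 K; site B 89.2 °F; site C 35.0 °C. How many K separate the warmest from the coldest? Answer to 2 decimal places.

3.57 K

site A: 308.5 K = 35.350 °C.
site B: 89.2 °F = 31.778 °C.
Spread: 35.350 − 31.778 = 3.572 °C.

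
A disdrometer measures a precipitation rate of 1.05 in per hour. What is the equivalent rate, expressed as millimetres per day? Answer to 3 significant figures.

640 mm/day

1.05 in/hour × 25.4 mm/in × 24 hour/day = 640 mm/day.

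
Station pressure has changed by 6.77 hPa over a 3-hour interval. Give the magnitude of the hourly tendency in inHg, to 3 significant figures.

0.0666 inHg per hour

6.77 hPa / 3 h × 0.02953 inHg/hPa = 0.0666 inHg/h.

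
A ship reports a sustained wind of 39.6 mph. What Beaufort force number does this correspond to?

39.6 mph = 17.7 m/s, which is Beaufort 8 (gale, 17.2–20.7 m/s).

Beaufort force 8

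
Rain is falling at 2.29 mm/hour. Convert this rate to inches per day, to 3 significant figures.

2.16 in/day

2.29 mm/hour × 0.0393701 in/mm × 24 hour/day = 2.16 in/day.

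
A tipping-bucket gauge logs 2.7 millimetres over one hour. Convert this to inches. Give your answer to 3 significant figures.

1 mm = 0.0393701 in, so 2.7 × 0.0393701 = 0.106 in.

0.106 in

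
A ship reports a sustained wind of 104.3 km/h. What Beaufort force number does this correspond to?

Beaufort force 11

104.3 km/h = 29.0 m/s, which is Beaufort 11 (violent storm, 28.5–32.6 m/s).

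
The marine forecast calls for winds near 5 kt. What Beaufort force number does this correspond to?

Beaufort force 2

5 kt lies in the Beaufort 2 band (light breeze, 4–6 kt).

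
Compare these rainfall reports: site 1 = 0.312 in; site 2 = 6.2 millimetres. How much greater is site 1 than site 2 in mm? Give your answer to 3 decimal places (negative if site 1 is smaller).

1.725 mm

site 1: 0.312 in = 7.92480 mm.
Difference: 7.92480 − 6.20000 = 1.725 mm.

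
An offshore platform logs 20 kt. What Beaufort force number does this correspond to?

20 kt lies in the Beaufort 5 band (fresh breeze, 17–21 kt).

Beaufort force 5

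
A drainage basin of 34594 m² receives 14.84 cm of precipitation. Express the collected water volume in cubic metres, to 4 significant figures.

5134 cubic metres

Depth: 14.84 cm × 10 = 148.4 mm.
1 mm over 1 m² is 1 L, so volume = 148.4 × 34594 = 5133749.6 L = 5134 m³.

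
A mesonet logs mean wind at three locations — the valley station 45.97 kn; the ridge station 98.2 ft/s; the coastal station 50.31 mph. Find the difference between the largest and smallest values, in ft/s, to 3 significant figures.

24.4 ft/s

the valley station: 45.97 kt = 77.589 ft/s.
the coastal station: 50.31 mph = 73.788 ft/s.
Spread: 98.200 − 73.788 = 24.4 ft/s.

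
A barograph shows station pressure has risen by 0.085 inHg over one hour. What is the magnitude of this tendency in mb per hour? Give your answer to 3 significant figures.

2.88 mb per hour

0.085 inHg / 1 h × 33.8639 mb/inHg = 2.88 mb/h.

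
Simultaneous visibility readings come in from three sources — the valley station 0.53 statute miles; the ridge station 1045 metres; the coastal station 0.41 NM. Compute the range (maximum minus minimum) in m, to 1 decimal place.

285.7 m

the valley station: 0.53 SM = 852.952 m.
the coastal station: 0.41 nmi = 759.320 m.
Spread: 1045.000 − 759.320 = 285.7 m.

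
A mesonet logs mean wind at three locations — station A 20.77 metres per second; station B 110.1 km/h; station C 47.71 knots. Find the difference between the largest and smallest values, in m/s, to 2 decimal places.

station B: 110.1 km/h = 30.5833 m/s.
station C: 47.71 kt = 24.5441 m/s.
Spread: 30.5833 − 20.7700 = 9.81 m/s.

9.81 m/s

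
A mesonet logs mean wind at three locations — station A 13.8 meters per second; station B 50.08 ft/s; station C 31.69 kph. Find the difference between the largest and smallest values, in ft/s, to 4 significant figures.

21.20 ft/s

station A: 13.8 m/s = 45.2756 ft/s.
station C: 31.69 km/h = 28.8805 ft/s.
Spread: 50.0800 − 28.8805 = 21.20 ft/s.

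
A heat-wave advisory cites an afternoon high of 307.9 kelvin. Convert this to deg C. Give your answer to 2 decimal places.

34.75 °C

°C = 307.9 − 273.15 = 34.75 °C.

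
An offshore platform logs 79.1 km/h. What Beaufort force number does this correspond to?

79.1 km/h = 22.0 m/s, which is Beaufort 9 (strong gale, 20.8–24.4 m/s).

Beaufort force 9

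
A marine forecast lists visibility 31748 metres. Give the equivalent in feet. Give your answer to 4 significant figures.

1 m = 3.28084 ft, so 31748 × 3.28084 = 104200 ft.

104200 ft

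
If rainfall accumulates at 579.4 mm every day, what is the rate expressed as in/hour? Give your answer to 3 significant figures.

579.4 mm/day × 0.0393701 in/mm × 0.0416667 day/hour = 0.950 in/hour.

0.950 in/hour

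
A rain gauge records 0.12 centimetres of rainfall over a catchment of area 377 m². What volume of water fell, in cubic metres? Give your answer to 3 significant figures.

Depth: 0.12 cm × 10 = 1.2 mm.
1 mm over 1 m² is 1 L, so volume = 1.2 × 377 = 452.4 L = 0.452 m³.

0.452 cubic metres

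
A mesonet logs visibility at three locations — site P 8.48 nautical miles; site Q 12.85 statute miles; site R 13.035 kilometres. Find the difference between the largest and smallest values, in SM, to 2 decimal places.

4.75 SM

site P: 8.48 nmi = 9.7586 SM.
site R: 13.035 km = 8.0996 SM.
Spread: 12.8500 − 8.0996 = 4.75 SM.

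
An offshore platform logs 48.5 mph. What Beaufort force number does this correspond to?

Beaufort force 9

48.5 mph = 21.7 m/s, which is Beaufort 9 (strong gale, 20.8–24.4 m/s).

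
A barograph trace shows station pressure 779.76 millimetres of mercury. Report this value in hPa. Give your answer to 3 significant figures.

1 mmHg = 1.33322 hPa, so 779.76 × 1.33322 = 1040 hPa.

1040 hPa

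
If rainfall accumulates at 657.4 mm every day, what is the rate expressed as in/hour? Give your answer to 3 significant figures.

1.08 in/hour

657.4 mm/day × 0.0393701 in/mm × 0.0416667 day/hour = 1.08 in/hour.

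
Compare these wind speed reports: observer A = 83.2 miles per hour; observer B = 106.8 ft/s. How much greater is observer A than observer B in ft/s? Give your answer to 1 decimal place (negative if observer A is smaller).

15.2 ft/s

observer A: 83.2 mph = 122.027 ft/s.
Difference: 122.027 − 106.800 = 15.2 ft/s.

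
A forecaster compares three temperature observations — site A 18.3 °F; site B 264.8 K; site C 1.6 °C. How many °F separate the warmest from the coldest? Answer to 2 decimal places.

17.91 °F

site A: 18.3 °F = -7.611 °C.
site B: 264.8 K = -8.350 °C.
Spread: 1.600 − (-8.350) = 9.950 °C = 17.91 °F.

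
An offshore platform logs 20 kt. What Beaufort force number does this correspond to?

Beaufort force 5

20 kt lies in the Beaufort 5 band (fresh breeze, 17–21 kt).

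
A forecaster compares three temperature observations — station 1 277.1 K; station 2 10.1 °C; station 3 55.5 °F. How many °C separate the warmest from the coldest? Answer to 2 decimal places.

station 1: 277.1 K = 3.950 °C.
station 3: 55.5 °F = 13.056 °C.
Spread: 13.056 − 3.950 = 9.106 °C.

9.11 °C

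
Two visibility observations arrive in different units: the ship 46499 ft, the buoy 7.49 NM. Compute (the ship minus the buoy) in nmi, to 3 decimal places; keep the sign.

the ship: 46499 ft = 7.65275 nmi.
Difference: 7.65275 − 7.49000 = 0.163 nmi.

0.163 nmi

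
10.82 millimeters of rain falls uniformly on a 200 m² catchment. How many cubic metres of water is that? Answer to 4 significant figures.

1 mm over 1 m² is 1 L, so volume = 10.82 × 200 = 2164 L = 2.164 m³.

2.164 cubic metres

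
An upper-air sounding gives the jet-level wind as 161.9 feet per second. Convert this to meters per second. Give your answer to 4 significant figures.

1 ft/s = 0.3048 m/s, so 161.9 × 0.3048 = 49.35 m/s.

49.35 m/s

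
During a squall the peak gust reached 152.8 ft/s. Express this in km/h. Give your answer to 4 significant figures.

1 ft/s = 1.09728 km/h, so 152.8 × 1.09728 = 167.7 km/h.

167.7 km/h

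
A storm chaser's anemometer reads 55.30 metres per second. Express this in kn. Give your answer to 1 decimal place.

107.5 kt

1 m/s = 1.94384 kt, so 55.30 × 1.94384 = 107.5 kt.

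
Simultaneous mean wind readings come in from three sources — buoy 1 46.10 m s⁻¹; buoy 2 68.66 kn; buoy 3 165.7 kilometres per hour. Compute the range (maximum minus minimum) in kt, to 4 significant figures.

buoy 1: 46.10 m/s = 89.6112 kt.
buoy 3: 165.7 km/h = 89.4708 kt.
Spread: 89.6112 − 68.6600 = 20.95 kt.

20.95 kt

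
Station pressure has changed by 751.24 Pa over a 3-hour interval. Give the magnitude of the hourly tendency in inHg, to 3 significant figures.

0.0739 inHg per hour

751.24 Pa / 3 h × 0.0002953 inHg/Pa = 0.0739 inHg/h.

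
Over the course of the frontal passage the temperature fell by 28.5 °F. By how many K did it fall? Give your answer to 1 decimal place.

For a temperature change the 32° offset cancels: ΔK = 28.5 × 0.5556 = 15.8 K.

15.8 K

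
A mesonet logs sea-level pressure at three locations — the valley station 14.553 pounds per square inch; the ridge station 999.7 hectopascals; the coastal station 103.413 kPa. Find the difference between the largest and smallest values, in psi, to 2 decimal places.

the ridge station: 999.7 hPa = 14.4994 psi.
the coastal station: 103.413 kPa = 14.9988 psi.
Spread: 14.9988 − 14.4994 = 0.50 psi.

0.50 psi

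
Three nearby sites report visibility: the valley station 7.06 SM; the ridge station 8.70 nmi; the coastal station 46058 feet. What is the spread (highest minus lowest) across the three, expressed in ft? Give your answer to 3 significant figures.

15600 ft

the valley station: 7.06 SM = 37276.80 ft.
the ridge station: 8.70 nmi = 52862.20 ft.
Spread: 52862.20 − 37276.80 = 15600 ft.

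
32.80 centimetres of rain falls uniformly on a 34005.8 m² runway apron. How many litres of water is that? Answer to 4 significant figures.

11150000 litres

Depth: 32.80 cm × 10 = 328 mm.
1 mm over 1 m² is 1 L, so volume = 328 × 34005.8 = 11153902 L ≈ 11150000 L.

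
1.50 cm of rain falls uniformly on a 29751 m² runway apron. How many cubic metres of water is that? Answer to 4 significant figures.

Depth: 1.50 cm × 10 = 15 mm.
1 mm over 1 m² is 1 L, so volume = 15 × 29751 = 446265 L = 446.3 m³.

446.3 cubic metres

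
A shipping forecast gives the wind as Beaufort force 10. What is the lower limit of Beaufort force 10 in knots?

48 kt

Beaufort 10 (storm) spans 48–55 knots.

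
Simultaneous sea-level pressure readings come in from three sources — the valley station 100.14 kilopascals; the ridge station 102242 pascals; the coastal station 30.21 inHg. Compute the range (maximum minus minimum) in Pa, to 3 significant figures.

the valley station: 100.14 kPa = 100140.00 Pa.
the coastal station: 30.21 inHg = 102302.81 Pa.
Spread: 102302.81 − 100140.00 = 2160 Pa.

2160 Pa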